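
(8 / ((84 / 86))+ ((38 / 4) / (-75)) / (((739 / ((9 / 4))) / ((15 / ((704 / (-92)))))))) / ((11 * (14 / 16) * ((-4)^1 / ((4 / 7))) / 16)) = -894922913 / 460060755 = -1.95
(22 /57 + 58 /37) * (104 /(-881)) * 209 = -48.20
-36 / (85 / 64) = -2304 / 85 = -27.11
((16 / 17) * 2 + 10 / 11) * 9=4698 / 187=25.12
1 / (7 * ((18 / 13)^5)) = 371293 / 13226976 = 0.03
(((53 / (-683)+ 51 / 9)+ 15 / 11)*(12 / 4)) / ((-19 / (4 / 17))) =-626828 / 2426699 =-0.26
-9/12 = -3/4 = -0.75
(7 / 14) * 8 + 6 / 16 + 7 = 11.38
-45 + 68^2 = 4579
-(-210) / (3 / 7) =490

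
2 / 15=0.13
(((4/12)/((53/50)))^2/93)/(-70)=-250/16457931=-0.00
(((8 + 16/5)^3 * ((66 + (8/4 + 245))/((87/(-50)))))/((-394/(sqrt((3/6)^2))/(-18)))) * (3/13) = -494710272/371345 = -1332.21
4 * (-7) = -28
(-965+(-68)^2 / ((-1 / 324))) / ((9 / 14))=-20987974 / 9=-2331997.11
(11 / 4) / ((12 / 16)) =3.67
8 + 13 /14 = 125 /14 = 8.93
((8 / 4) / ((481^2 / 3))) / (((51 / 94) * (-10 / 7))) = -658 / 19665685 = -0.00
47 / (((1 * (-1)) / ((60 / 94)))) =-30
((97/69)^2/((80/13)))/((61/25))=611585/4646736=0.13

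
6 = 6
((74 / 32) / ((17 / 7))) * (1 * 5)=1295 / 272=4.76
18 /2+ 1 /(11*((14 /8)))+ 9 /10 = 7663 /770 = 9.95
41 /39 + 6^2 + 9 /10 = 14801 /390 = 37.95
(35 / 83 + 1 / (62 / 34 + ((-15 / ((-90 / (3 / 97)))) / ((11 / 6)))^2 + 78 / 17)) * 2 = 5949748869 / 5149961341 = 1.16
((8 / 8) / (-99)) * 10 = -0.10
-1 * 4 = -4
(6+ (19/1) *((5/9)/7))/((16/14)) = 473/72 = 6.57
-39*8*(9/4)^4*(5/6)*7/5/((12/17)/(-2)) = 26431.95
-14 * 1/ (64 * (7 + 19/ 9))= -0.02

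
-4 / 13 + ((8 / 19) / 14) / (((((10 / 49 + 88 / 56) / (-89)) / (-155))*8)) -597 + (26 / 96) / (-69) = -13477584359 / 23723856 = -568.10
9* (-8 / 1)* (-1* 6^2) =2592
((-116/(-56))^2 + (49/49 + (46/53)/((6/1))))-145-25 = -5128489/31164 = -164.56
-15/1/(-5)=3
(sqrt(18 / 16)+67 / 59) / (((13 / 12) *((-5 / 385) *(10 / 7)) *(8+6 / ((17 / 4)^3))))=-13.53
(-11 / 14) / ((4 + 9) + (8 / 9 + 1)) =-99 / 1876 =-0.05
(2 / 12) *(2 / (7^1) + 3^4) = 569 / 42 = 13.55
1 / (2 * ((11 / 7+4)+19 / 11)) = 77 / 1124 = 0.07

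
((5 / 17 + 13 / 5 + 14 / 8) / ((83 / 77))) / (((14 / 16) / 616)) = 3033.11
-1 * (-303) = 303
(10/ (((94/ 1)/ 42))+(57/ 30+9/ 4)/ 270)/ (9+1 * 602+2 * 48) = 1137901/ 179436600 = 0.01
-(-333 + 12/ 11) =3651/ 11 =331.91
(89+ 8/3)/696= 275/2088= 0.13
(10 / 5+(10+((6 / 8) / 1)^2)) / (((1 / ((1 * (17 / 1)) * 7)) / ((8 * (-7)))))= -83716.50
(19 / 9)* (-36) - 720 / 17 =-2012 / 17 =-118.35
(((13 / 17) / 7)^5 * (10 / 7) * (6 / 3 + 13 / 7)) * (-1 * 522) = -52330035420 / 1169313293351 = -0.04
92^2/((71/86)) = 727904/71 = 10252.17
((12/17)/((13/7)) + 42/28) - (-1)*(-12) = -4473/442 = -10.12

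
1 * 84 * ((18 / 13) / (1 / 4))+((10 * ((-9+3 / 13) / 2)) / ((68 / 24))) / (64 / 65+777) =465.21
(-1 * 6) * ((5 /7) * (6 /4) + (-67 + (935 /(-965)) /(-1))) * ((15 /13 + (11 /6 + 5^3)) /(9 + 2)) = 1752226143 /386386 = 4534.91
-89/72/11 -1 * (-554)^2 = -243077561/792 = -306916.11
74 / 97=0.76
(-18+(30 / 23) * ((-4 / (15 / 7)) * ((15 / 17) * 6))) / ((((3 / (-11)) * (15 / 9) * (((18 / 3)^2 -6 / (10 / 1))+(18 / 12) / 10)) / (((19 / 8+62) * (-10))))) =-38012150 / 30889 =-1230.60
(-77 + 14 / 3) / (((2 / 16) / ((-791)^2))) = -1086182216 / 3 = -362060738.67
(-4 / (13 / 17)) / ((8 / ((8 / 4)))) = -1.31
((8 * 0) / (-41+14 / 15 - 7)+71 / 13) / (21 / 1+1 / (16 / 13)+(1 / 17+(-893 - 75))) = -19312 / 3345511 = -0.01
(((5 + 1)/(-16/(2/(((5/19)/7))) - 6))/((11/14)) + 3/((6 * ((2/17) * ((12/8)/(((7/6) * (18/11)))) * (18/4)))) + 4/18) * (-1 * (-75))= 73375/4609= 15.92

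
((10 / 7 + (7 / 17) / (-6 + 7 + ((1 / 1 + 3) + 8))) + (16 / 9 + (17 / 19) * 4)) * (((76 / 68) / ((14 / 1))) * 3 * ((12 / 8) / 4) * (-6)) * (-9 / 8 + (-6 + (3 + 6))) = -81150345 / 11781952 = -6.89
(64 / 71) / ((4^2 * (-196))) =-1 / 3479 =-0.00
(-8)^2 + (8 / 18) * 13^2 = 1252 / 9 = 139.11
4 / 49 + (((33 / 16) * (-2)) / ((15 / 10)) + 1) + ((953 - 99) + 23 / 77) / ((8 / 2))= 228435 / 1078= 211.91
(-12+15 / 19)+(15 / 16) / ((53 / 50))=-83187 / 8056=-10.33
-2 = -2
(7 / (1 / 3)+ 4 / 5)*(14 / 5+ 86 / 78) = 82949 / 975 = 85.08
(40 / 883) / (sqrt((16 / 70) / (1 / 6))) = 10* sqrt(105) / 2649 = 0.04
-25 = -25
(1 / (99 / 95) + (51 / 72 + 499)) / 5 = 100.13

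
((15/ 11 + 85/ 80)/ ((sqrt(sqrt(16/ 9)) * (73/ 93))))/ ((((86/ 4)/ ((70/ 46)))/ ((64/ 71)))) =5559540 * sqrt(3)/ 56385857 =0.17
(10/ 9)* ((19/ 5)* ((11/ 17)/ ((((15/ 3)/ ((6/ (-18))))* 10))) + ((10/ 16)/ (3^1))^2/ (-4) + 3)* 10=14554619/ 440640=33.03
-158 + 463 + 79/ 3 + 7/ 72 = 23863/ 72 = 331.43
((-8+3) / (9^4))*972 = -20 / 27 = -0.74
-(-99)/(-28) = -99/28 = -3.54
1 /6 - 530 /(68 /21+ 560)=-6869 /8871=-0.77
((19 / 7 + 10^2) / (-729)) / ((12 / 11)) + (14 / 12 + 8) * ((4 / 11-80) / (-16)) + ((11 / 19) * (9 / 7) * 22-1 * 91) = -67780427 / 2326968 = -29.13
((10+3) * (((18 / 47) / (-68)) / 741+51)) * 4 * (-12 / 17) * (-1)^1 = 483120072 / 258077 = 1872.00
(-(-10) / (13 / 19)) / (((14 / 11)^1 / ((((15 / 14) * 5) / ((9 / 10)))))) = 130625 / 1911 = 68.35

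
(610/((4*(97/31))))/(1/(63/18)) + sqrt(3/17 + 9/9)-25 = 2*sqrt(85)/17 + 56485/388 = 146.66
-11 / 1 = -11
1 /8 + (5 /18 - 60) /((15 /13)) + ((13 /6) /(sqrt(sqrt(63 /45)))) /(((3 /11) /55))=-11153 /216 + 7865 * 5^(1 /4) * 7^(3 /4) /126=350.06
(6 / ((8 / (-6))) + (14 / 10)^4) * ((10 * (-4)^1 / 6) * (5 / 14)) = 823 / 525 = 1.57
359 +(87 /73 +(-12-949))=-43859 /73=-600.81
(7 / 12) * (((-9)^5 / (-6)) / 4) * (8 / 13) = 45927 / 52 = 883.21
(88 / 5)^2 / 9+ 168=45544 / 225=202.42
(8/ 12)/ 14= 1/ 21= 0.05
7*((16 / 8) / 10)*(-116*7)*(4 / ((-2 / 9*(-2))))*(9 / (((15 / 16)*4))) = -613872 / 25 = -24554.88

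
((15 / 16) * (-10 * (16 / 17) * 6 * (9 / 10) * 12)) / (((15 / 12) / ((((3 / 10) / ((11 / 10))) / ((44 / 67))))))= -390744 / 2057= -189.96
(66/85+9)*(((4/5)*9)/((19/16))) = 478656/8075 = 59.28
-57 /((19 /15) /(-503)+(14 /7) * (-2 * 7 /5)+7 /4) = 1720260 /116269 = 14.80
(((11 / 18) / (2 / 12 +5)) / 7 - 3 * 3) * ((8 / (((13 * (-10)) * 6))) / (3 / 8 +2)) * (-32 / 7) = -2994176 / 16883685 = -0.18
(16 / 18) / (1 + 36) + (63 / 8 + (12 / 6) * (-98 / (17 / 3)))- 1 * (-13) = -619957 / 45288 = -13.69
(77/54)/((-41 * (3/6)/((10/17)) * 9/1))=-0.00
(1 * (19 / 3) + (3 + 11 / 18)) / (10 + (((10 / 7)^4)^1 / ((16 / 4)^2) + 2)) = 429779 / 529866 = 0.81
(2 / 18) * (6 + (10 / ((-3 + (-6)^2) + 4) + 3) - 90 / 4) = -979 / 666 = -1.47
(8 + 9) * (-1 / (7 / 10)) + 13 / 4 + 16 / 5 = -2497 / 140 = -17.84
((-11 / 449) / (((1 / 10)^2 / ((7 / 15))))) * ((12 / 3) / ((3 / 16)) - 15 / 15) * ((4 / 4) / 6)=-46970 / 12123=-3.87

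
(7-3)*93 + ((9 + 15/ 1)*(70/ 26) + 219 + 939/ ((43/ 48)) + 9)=1712.80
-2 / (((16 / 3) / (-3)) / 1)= 9 / 8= 1.12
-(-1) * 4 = 4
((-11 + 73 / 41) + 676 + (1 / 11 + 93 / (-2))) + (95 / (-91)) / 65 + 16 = 679033143 / 1067066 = 636.36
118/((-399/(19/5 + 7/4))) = -2183/1330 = -1.64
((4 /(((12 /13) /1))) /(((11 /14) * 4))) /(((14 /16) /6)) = 104 /11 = 9.45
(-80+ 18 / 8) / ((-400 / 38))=5909 / 800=7.39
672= 672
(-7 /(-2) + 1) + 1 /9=83 /18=4.61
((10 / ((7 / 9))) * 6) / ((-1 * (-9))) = 60 / 7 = 8.57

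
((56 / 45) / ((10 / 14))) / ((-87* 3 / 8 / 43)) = -134848 / 58725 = -2.30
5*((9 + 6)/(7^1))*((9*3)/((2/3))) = 6075/14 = 433.93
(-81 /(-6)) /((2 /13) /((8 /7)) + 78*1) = 702 /4063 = 0.17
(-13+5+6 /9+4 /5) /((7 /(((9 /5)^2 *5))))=-378 /25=-15.12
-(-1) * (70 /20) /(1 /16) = 56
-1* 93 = -93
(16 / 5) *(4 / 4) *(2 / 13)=32 / 65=0.49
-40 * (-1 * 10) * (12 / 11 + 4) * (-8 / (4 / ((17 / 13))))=-761600 / 143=-5325.87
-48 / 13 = -3.69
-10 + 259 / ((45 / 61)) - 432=-4091 / 45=-90.91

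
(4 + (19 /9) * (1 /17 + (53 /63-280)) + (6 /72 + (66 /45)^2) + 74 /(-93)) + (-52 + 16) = -18519350189 /29880900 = -619.77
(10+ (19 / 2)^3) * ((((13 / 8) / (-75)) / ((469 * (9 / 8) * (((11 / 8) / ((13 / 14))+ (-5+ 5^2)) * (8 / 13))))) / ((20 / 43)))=-24279047 / 4190984000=-0.01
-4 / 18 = -2 / 9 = -0.22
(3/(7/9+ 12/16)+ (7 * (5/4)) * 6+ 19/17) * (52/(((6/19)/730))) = 3748176094/561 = 6681240.81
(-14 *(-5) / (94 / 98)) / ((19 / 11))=37730 / 893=42.25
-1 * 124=-124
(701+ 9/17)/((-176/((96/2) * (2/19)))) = -71556/3553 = -20.14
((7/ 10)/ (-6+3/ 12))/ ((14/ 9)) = -9/ 115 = -0.08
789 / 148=5.33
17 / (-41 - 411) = -17 / 452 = -0.04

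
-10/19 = -0.53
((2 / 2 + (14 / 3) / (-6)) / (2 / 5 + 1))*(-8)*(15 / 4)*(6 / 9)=-200 / 63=-3.17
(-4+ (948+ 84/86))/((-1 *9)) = -105.00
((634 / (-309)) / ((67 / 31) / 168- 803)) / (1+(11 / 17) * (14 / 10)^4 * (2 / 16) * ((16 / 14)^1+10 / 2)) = 93553040000 / 106496115272469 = 0.00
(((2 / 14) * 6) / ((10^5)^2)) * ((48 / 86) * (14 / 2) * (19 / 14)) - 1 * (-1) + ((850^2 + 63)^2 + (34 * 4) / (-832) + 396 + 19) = 2553708366703581718752223 / 4891250000000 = 522097289384.84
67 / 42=1.60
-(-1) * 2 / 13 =2 / 13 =0.15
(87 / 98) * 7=87 / 14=6.21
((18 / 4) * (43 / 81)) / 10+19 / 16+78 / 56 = 14209 / 5040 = 2.82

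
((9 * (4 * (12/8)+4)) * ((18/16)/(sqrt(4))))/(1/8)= 405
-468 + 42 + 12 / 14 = -2976 / 7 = -425.14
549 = 549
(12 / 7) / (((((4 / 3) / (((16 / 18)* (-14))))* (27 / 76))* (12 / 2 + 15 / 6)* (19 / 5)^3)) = -16000 / 165699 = -0.10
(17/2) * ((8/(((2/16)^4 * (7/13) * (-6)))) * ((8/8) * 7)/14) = -905216/21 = -43105.52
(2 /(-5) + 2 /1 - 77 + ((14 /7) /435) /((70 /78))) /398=-0.19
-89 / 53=-1.68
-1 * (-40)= 40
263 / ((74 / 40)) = 5260 / 37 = 142.16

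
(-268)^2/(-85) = -71824/85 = -844.99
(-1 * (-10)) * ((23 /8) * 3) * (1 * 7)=2415 /4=603.75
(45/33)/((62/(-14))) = -105/341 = -0.31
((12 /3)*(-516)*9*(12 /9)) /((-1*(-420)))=-2064 /35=-58.97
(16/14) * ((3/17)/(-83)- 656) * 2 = -14809904/9877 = -1499.43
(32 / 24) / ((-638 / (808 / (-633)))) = 1616 / 605781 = 0.00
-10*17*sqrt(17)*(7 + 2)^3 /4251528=-85*sqrt(17) /2916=-0.12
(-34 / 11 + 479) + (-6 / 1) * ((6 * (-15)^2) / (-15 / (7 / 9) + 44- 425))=2548695 / 5137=496.14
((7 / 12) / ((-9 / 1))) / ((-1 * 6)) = 7 / 648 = 0.01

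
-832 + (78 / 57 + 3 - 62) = -16903 / 19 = -889.63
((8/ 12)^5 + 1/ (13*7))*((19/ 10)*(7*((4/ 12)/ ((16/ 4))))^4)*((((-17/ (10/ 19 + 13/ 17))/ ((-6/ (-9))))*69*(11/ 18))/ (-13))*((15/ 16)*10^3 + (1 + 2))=1193975268890789/ 631293751296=1891.31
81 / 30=2.70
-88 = -88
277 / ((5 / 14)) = 3878 / 5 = 775.60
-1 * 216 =-216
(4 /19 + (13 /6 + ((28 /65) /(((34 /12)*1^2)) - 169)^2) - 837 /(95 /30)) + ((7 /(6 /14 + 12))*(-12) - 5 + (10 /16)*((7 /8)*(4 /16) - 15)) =14584699078830847 /516698707200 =28226.70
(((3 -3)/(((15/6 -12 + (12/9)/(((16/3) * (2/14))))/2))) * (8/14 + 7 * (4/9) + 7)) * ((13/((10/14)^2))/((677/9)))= 0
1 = 1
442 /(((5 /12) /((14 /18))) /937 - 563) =-11596312 /14770853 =-0.79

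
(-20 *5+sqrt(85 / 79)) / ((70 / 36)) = -360 / 7+18 *sqrt(6715) / 2765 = -50.90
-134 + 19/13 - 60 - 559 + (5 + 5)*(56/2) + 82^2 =81282/13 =6252.46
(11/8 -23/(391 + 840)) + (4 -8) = -26035/9848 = -2.64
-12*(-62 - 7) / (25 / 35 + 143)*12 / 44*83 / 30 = 120267 / 27665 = 4.35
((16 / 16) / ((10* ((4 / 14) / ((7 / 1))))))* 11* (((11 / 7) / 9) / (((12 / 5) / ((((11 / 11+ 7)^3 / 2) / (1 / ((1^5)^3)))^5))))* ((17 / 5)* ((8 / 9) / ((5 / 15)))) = 7915933964173312 / 405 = 19545515960921.76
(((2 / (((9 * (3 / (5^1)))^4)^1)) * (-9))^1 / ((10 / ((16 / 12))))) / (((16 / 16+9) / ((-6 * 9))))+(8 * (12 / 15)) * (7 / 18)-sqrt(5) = 82148 / 32805-sqrt(5) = 0.27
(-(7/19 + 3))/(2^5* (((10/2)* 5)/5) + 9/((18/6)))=-64/3097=-0.02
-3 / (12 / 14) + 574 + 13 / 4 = 2295 / 4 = 573.75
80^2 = 6400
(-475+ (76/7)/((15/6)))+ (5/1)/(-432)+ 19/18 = -469.61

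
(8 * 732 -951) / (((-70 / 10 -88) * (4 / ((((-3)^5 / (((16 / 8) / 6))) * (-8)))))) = -1430298 / 19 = -75278.84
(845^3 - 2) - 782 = 603350341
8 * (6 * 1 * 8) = 384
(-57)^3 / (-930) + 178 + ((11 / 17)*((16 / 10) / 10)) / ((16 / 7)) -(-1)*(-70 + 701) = 53130957 / 52700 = 1008.18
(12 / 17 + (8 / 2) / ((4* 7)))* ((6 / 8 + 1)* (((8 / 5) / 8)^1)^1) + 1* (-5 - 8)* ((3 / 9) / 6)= -1301 / 3060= -0.43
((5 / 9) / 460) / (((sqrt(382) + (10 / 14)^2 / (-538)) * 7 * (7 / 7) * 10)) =0.00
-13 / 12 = -1.08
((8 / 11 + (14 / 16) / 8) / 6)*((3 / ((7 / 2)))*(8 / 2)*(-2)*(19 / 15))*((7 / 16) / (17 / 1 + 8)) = -11191 / 528000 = -0.02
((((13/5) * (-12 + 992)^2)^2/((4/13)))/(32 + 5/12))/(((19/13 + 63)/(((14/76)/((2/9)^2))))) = 112026826718024400/3096829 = 36174689244.39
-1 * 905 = -905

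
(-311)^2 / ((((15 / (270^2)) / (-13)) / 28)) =-171103317840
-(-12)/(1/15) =180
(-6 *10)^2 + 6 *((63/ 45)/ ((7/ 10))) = 3612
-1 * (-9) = 9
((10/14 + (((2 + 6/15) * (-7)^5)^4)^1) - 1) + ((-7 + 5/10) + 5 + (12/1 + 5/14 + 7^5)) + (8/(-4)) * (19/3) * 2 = 34746021112893151905581/13125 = 2647315894315668716.62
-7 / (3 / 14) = -98 / 3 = -32.67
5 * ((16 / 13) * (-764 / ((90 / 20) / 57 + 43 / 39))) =-6967680 / 1751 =-3979.26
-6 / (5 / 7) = -42 / 5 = -8.40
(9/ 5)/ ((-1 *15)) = -3/ 25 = -0.12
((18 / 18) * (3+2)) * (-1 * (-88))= 440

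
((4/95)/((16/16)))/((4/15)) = 3/19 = 0.16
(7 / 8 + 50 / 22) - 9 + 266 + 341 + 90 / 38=1009079 / 1672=603.52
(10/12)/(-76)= -5/456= -0.01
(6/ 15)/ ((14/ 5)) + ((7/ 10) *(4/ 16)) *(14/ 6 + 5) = 1.43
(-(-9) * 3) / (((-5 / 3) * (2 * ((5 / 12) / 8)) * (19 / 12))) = -46656 / 475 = -98.22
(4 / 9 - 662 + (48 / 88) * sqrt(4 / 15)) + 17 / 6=-11857 / 18 + 4 * sqrt(15) / 55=-658.44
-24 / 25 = -0.96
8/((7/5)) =40/7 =5.71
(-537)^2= 288369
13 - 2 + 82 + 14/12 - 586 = -2951/6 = -491.83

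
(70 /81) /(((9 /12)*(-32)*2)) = -35 /1944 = -0.02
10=10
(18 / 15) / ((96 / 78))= 0.98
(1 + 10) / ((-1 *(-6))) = 11 / 6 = 1.83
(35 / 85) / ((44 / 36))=63 / 187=0.34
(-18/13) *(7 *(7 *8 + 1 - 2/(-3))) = -7266/13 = -558.92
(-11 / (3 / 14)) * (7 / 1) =-1078 / 3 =-359.33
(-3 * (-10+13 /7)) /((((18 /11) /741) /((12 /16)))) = 464607 /56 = 8296.55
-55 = -55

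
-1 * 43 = -43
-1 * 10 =-10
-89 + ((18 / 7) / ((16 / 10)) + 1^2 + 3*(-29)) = -4855 / 28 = -173.39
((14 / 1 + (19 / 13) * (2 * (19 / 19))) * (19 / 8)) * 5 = 200.96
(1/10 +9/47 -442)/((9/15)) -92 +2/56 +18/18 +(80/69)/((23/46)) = -74897527/90804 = -824.83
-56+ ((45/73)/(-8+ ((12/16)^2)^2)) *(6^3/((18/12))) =-9699976/143591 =-67.55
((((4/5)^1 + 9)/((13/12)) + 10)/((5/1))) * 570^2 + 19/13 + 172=16091303/13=1237792.54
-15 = -15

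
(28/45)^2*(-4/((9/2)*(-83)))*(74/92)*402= 15548288/11597175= 1.34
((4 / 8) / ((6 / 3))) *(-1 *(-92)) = 23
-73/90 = -0.81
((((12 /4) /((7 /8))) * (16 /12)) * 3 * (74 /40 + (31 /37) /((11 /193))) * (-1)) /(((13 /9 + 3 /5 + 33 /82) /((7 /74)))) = -1193071464 /135967711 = -8.77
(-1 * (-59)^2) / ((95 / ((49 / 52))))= -170569 / 4940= -34.53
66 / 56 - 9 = -219 / 28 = -7.82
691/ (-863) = -691/ 863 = -0.80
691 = 691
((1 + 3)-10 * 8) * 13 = -988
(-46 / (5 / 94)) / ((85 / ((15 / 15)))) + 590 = 246426 / 425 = 579.83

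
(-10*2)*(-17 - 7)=480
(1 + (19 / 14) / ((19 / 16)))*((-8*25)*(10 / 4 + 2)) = -13500 / 7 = -1928.57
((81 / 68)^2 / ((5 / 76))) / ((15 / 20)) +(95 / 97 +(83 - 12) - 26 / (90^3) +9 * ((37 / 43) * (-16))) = -10180864222747 / 439375225500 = -23.17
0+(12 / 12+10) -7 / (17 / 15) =82 / 17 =4.82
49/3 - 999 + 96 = -2660/3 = -886.67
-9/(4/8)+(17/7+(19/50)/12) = -65267/4200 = -15.54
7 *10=70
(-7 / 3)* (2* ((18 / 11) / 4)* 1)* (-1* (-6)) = -11.45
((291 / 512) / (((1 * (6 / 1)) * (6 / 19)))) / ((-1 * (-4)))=1843 / 24576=0.07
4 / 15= 0.27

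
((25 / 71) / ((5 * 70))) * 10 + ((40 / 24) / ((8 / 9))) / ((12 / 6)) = 0.95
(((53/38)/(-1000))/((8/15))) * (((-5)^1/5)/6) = 53/121600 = 0.00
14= 14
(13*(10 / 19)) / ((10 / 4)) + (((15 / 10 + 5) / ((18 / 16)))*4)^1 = 4420 / 171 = 25.85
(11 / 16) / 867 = 11 / 13872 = 0.00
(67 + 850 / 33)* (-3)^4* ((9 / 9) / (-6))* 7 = -192843 / 22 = -8765.59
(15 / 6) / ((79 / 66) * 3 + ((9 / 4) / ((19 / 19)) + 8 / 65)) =7150 / 17057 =0.42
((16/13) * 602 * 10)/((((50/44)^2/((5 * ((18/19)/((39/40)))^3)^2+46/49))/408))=132897283893104456133636096/2583051855744917375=51449715.81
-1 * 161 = -161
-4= -4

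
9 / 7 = 1.29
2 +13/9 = 31/9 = 3.44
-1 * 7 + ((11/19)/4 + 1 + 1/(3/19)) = 109/228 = 0.48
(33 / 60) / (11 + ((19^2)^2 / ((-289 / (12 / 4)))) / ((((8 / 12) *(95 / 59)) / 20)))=-3179 / 145621580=-0.00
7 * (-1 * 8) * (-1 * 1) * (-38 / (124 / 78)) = -41496 / 31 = -1338.58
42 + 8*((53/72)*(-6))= 20/3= 6.67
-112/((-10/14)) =784/5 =156.80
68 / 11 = 6.18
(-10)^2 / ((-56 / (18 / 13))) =-225 / 91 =-2.47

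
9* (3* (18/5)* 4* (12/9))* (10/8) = 648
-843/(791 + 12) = -843/803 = -1.05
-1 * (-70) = 70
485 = 485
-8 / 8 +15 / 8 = 7 / 8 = 0.88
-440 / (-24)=55 / 3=18.33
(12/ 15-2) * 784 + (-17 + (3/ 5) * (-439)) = -6106/ 5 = -1221.20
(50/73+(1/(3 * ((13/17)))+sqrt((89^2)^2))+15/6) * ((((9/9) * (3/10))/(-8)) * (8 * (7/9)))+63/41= -12939479357/7003620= -1847.54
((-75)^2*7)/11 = 39375/11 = 3579.55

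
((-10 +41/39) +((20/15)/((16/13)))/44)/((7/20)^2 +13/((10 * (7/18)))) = -2.58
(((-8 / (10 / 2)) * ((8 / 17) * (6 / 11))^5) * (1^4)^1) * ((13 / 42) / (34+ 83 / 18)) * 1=-79498838016 / 5562382904622775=-0.00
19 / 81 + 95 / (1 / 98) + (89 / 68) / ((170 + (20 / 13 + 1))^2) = 9310.23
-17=-17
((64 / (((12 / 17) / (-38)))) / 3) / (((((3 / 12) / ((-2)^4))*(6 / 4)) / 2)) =-2646016 / 27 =-98000.59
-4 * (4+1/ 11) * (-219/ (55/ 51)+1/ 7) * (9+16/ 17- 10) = -2812608/ 14399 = -195.33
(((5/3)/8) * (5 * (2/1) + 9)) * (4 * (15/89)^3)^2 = 721406250/496981290961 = 0.00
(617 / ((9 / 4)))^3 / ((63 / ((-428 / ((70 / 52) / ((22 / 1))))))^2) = 900979815571667566592 / 3544416225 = 254196956107.11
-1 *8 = -8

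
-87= -87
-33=-33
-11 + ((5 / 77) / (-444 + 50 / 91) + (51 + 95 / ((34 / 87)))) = 1068119385 / 3773099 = 283.09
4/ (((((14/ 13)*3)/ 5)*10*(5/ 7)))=13/ 15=0.87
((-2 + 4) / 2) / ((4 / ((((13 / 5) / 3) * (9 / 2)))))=39 / 40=0.98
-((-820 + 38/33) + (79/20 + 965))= -99067/660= -150.10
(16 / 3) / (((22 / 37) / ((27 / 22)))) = 1332 / 121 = 11.01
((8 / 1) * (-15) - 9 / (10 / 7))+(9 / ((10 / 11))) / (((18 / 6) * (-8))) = -10137 / 80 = -126.71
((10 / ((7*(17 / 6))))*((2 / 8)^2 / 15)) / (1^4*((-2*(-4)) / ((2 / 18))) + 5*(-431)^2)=1 / 442145452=0.00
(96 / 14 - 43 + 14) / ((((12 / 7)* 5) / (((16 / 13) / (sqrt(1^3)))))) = -3.18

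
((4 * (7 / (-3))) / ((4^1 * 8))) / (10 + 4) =-1 / 48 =-0.02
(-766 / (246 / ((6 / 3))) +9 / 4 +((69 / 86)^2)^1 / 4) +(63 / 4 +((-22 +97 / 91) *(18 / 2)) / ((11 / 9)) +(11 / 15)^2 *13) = -36941879641463 / 273185312400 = -135.23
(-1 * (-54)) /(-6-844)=-27 /425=-0.06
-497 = -497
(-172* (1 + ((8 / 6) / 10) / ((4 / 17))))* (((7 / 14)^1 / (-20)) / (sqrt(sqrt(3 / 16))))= 10.24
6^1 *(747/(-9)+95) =72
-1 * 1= -1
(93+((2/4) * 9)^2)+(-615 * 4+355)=-7967/4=-1991.75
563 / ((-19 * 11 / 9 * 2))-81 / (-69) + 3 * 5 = 38955 / 9614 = 4.05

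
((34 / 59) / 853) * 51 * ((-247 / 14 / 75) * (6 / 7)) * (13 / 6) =-0.02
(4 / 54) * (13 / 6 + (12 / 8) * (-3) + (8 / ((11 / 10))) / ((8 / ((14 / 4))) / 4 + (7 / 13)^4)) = 75783106 / 116766441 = 0.65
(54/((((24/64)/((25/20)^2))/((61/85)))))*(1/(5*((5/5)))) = 32.29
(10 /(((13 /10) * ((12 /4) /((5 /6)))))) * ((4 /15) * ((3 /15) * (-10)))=-1.14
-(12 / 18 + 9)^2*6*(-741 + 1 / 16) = 9970055 / 24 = 415418.96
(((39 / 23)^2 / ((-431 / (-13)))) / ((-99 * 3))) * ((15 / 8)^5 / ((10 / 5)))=-556115625 / 164363567104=-0.00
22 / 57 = 0.39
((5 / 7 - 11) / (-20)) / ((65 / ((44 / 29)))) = 792 / 65975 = 0.01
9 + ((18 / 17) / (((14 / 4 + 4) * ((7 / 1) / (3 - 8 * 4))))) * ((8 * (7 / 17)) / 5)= 62241 / 7225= 8.61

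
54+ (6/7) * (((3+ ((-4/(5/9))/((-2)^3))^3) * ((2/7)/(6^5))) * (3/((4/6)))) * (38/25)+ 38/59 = 94786993403/1734600000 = 54.64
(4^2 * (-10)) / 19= -160 / 19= -8.42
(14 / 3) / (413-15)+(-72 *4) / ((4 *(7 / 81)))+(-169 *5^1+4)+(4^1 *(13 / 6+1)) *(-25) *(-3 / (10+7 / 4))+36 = -1557.28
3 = 3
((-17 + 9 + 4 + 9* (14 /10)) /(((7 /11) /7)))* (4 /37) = 10.23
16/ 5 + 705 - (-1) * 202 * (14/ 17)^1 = 74337/ 85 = 874.55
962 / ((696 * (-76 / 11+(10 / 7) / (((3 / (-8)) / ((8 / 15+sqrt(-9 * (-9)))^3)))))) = -24999975 / 59825576912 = -0.00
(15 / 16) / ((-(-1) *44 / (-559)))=-8385 / 704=-11.91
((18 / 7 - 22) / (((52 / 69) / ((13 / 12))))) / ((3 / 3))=-391 / 14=-27.93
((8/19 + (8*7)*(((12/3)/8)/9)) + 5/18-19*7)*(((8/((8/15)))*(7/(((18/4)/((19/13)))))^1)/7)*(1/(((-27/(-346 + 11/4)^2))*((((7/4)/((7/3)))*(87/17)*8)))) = 7079705641595/79151904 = 89444.54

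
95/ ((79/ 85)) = 8075/ 79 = 102.22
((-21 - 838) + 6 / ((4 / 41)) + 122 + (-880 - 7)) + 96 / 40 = -15601 / 10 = -1560.10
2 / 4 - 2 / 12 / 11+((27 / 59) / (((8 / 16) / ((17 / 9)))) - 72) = -135874 / 1947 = -69.79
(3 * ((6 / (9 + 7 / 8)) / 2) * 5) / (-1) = -360 / 79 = -4.56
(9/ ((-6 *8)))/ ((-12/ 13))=0.20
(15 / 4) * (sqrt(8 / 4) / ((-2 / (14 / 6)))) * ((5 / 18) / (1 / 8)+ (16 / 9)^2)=-3815 * sqrt(2) / 162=-33.30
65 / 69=0.94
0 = 0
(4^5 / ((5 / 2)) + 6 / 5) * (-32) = -65728 / 5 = -13145.60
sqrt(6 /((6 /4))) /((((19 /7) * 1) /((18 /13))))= 252 /247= 1.02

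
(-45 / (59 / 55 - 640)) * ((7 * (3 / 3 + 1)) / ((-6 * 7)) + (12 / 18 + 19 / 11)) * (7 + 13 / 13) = 40800 / 35141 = 1.16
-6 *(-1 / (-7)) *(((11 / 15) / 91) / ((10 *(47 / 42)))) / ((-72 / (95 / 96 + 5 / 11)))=61 / 4927104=0.00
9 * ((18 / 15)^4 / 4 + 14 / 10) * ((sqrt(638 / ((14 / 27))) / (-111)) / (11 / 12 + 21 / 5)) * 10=-258984 * sqrt(6699) / 1987825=-10.66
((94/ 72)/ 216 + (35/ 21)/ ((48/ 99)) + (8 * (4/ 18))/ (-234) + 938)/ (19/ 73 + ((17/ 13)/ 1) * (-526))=-992465003/ 724855392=-1.37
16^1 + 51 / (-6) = 15 / 2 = 7.50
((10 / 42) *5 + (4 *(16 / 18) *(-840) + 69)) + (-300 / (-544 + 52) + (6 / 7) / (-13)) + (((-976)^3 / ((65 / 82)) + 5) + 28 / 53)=-3478911686139926 / 2966145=-1172873101.67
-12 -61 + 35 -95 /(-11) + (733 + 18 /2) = 7839 /11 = 712.64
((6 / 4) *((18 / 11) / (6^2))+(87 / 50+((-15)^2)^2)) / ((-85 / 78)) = -2171890071 / 46750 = -46457.54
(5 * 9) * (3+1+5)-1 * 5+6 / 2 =403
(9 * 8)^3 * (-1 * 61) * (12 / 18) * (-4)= 60715008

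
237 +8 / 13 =3089 / 13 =237.62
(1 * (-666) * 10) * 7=-46620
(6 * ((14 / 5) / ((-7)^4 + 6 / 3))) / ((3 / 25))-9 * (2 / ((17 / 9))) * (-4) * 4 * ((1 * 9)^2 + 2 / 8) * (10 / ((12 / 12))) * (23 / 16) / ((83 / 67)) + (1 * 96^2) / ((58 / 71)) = 15244214014879 / 98328357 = 155033.75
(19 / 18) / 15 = 0.07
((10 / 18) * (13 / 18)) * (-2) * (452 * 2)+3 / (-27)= -58769 / 81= -725.54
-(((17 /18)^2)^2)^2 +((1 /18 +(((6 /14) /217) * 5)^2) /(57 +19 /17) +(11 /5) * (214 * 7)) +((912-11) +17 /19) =131791471163520552361261 /31402378659430920960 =4196.86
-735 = -735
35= 35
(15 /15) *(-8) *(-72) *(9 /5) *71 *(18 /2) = 3312576 /5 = 662515.20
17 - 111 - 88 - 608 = -790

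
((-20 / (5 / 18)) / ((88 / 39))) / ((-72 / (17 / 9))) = 221 / 264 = 0.84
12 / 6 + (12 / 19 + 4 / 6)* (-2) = -34 / 57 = -0.60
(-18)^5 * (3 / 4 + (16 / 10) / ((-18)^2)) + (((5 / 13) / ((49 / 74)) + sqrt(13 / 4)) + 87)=-4543146487 / 3185 + sqrt(13) / 2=-1426417.82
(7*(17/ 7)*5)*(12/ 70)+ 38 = 368/ 7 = 52.57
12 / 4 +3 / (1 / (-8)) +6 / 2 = -18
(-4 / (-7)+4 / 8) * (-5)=-5.36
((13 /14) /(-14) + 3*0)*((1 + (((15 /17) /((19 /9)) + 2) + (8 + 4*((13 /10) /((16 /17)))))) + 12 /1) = -4861259 /2532320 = -1.92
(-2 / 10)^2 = 1 / 25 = 0.04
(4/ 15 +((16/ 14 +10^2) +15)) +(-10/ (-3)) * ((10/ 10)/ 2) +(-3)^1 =12083/ 105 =115.08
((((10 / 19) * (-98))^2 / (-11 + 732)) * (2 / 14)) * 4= 78400 / 37183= 2.11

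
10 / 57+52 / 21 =2.65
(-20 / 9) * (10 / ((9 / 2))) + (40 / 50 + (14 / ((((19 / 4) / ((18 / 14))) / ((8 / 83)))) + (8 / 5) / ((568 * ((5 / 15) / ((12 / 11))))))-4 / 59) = -22552764508 / 5885993223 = -3.83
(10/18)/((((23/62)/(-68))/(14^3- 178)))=-54091280/207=-261310.53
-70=-70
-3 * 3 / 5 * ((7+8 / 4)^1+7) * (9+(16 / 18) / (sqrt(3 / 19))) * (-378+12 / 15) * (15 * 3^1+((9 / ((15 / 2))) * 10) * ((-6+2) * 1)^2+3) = 3862528 * sqrt(57) / 5+117324288 / 5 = 29297146.98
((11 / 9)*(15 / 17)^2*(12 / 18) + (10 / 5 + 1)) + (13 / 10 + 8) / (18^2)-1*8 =-1353641 / 312120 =-4.34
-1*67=-67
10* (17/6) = 85/3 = 28.33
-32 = -32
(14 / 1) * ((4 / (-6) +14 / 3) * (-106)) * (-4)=23744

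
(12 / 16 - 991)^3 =-62146192681 / 64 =-971034260.64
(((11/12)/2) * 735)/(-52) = -6.48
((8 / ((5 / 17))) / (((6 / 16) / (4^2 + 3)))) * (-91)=-1881152 / 15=-125410.13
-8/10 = -4/5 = -0.80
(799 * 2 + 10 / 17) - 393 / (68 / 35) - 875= 521.31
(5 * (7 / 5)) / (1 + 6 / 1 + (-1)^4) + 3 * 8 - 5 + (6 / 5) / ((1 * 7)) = 5613 / 280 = 20.05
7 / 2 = 3.50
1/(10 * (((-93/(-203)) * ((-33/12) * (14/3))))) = -29/1705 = -0.02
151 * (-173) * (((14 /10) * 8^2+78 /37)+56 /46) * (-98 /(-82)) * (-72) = 36440648333712 /174455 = 208882796.90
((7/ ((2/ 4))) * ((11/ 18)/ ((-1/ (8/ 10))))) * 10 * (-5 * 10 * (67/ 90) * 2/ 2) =206360/ 81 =2547.65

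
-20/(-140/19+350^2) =-19/116368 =-0.00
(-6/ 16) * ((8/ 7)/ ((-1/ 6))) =18/ 7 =2.57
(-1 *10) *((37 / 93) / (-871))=370 / 81003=0.00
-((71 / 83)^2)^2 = -25411681 / 47458321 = -0.54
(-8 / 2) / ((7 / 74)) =-296 / 7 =-42.29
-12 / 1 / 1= -12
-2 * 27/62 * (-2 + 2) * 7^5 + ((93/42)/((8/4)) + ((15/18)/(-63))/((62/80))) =25547/23436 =1.09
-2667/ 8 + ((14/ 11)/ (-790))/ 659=-7636567841/ 22906840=-333.38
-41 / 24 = -1.71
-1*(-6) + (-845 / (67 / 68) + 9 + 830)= -845 / 67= -12.61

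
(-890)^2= 792100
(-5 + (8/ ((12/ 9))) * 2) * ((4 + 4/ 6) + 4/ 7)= 110/ 3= 36.67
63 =63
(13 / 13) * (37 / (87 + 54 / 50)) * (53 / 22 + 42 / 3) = 333925 / 48444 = 6.89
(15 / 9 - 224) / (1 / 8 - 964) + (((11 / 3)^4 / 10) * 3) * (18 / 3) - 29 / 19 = 324.06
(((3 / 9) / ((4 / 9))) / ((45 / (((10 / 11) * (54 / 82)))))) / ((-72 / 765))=-765 / 7216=-0.11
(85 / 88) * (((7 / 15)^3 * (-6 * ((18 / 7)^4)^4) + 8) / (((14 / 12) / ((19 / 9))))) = -2179157095334628708286 / 559534035100425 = -3894592.57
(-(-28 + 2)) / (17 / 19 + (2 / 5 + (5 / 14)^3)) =19.40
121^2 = 14641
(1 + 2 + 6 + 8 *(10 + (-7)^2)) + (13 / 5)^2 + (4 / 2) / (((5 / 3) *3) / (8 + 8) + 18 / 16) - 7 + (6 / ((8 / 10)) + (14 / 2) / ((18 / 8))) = 5100091 / 10350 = 492.76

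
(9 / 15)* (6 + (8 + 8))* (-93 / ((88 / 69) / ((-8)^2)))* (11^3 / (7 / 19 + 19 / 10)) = -15578833248 / 431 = -36145784.80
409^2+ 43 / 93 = 15557176 / 93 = 167281.46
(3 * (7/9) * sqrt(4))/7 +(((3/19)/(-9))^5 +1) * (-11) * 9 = -6574042834/66854673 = -98.33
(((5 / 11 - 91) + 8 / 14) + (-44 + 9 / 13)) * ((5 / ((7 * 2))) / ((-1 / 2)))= 667075 / 7007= 95.20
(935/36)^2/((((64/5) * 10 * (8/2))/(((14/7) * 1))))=874225/331776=2.63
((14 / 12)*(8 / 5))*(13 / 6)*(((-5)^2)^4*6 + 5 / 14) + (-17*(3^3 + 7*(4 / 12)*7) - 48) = 85305451 / 9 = 9478383.44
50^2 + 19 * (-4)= 2424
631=631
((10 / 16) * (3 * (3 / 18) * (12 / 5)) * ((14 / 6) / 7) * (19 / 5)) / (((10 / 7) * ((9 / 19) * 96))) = 2527 / 172800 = 0.01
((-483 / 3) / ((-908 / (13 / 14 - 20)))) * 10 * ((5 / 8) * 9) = -1381725 / 7264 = -190.22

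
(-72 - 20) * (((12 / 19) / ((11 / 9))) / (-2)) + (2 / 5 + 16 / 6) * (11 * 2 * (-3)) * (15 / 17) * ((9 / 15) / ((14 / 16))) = -12272616 / 124355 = -98.69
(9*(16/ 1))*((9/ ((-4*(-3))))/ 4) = 27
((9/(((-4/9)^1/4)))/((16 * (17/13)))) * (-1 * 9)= 9477/272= 34.84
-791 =-791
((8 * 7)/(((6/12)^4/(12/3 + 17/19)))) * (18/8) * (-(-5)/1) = 937440/19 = 49338.95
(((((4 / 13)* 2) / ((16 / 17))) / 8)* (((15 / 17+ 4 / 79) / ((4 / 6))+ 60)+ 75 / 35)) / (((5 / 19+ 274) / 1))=840731 / 44399264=0.02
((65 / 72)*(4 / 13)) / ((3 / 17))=85 / 54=1.57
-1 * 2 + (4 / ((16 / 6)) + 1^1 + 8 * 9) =145 / 2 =72.50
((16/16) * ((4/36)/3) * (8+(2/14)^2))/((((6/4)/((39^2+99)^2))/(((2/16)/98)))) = 1591650/2401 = 662.91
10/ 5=2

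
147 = 147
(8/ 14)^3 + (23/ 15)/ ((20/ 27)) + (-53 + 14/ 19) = -32589281/ 651700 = -50.01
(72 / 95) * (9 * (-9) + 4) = -5544 / 95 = -58.36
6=6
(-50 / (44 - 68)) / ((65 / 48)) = 20 / 13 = 1.54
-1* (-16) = 16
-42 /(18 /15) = -35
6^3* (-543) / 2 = -58644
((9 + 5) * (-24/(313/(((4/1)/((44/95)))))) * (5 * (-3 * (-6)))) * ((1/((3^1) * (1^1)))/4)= -239400/3443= -69.53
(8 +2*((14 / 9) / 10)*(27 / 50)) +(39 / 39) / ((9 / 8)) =10189 / 1125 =9.06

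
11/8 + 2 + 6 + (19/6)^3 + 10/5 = 2329/54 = 43.13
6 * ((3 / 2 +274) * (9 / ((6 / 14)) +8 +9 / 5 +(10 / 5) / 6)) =257317 / 5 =51463.40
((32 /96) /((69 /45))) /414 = 5 /9522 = 0.00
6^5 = 7776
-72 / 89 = -0.81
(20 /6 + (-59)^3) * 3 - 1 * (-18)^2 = -616451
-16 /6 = -8 /3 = -2.67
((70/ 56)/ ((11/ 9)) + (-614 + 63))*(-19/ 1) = 459781/ 44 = 10449.57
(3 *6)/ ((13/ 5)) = 90/ 13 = 6.92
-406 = -406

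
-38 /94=-19 /47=-0.40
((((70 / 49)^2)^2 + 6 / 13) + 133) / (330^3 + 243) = 4295735 / 1121709165759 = 0.00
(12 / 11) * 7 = 84 / 11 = 7.64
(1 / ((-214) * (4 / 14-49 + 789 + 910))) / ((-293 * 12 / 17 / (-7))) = -833 / 8692002048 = -0.00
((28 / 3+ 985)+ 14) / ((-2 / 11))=-33275 / 6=-5545.83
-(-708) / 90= 118 / 15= 7.87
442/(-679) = -442/679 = -0.65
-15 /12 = -5 /4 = -1.25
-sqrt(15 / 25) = -sqrt(15) / 5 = -0.77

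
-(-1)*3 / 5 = 3 / 5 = 0.60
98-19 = 79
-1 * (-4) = 4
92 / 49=1.88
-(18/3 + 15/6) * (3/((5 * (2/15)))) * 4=-153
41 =41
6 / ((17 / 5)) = 30 / 17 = 1.76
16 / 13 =1.23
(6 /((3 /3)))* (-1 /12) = -1 /2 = -0.50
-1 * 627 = -627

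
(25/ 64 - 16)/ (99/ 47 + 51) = -0.29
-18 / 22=-0.82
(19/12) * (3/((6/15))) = 95/8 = 11.88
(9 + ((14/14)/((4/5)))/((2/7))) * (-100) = -2675/2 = -1337.50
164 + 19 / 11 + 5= 1878 / 11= 170.73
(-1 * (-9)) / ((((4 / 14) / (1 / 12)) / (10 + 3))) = 273 / 8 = 34.12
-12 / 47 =-0.26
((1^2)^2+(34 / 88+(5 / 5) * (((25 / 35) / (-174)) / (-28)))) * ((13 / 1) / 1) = 6761833 / 375144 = 18.02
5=5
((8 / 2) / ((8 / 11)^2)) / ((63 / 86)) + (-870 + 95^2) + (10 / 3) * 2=4118683 / 504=8171.99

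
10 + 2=12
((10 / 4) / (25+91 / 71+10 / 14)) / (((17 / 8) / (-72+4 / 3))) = -2107280 / 684267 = -3.08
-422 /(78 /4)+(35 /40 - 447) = -145943 /312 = -467.77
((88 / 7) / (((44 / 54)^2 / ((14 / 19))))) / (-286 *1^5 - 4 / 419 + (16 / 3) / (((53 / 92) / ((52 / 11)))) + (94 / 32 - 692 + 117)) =-3108269376 / 181411957421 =-0.02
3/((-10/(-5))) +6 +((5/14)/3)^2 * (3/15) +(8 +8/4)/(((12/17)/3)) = 88205/1764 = 50.00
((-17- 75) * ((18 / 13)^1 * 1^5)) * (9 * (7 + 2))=-134136 / 13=-10318.15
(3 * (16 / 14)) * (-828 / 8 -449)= -13260 / 7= -1894.29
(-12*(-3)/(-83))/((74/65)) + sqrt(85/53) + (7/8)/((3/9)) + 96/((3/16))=sqrt(4505)/53 + 12633947/24568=515.51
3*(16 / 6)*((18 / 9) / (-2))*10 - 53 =-133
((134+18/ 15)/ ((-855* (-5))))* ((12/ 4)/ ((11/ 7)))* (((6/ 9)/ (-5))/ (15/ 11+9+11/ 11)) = -9464/ 13359375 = -0.00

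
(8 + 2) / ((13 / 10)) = 100 / 13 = 7.69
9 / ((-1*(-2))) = 9 / 2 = 4.50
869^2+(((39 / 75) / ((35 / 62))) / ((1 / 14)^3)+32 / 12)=284134231 / 375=757691.28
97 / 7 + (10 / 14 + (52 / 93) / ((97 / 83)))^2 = 60928611928 / 3987543609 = 15.28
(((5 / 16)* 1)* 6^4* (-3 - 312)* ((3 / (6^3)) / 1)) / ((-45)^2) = -7 / 8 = -0.88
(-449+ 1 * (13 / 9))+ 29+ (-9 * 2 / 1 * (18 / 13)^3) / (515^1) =-4263135769 / 10183095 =-418.65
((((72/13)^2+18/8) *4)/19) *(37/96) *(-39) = -823509/7904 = -104.19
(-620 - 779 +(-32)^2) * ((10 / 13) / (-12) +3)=-28625 / 26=-1100.96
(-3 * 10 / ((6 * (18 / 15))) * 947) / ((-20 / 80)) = 47350 / 3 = 15783.33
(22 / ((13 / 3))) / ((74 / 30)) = 990 / 481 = 2.06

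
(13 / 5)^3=2197 / 125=17.58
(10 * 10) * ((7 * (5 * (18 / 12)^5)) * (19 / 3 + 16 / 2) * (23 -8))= 45714375 / 8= 5714296.88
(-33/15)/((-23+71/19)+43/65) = 2717/22973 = 0.12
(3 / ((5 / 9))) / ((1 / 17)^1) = 459 / 5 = 91.80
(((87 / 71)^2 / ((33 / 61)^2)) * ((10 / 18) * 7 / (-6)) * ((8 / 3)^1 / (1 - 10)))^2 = 191940845259091600 / 197723910945541761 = 0.97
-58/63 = -0.92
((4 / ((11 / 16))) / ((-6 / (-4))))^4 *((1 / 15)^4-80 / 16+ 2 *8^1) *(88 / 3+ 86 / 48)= 1550909603577856 / 20012416875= 77497.37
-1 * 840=-840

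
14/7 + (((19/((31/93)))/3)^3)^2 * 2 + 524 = 94092288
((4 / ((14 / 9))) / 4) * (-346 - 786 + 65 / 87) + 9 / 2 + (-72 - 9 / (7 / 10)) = -163941 / 203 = -807.59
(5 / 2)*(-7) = -17.50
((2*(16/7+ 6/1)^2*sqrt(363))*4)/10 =148016*sqrt(3)/245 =1046.41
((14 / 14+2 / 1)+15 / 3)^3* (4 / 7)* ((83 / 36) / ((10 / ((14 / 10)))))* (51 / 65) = 361216 / 4875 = 74.10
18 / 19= 0.95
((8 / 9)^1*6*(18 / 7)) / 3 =32 / 7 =4.57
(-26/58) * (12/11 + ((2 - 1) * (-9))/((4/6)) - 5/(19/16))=90311/12122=7.45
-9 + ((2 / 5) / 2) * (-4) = -49 / 5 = -9.80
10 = 10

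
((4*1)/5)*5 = 4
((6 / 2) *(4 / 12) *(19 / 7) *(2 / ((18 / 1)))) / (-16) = -19 / 1008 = -0.02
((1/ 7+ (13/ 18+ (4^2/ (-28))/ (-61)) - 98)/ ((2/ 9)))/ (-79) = 746507/ 134932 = 5.53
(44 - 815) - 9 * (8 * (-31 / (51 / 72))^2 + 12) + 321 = -40015854 / 289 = -138463.16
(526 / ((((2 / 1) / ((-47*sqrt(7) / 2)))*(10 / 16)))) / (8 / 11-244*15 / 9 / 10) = 815826*sqrt(7) / 3295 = 655.08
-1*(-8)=8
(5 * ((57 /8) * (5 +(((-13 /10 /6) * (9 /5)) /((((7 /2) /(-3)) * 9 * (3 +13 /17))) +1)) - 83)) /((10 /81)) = -583216443 /358400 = -1627.28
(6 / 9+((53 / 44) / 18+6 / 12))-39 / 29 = -2555 / 22968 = -0.11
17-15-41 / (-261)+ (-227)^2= 51531.16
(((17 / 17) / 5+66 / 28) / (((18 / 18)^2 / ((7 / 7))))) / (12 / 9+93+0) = 537 / 19810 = 0.03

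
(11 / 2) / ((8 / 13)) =143 / 16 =8.94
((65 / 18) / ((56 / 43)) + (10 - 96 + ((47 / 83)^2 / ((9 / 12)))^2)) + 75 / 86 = -82.17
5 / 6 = 0.83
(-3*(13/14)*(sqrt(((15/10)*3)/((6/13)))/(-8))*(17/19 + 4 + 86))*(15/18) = 82.36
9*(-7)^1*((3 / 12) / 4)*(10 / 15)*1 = -2.62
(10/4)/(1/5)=25/2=12.50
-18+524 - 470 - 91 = -55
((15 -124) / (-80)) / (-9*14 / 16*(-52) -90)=109 / 25560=0.00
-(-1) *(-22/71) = -22/71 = -0.31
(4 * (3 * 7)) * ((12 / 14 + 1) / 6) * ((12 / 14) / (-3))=-52 / 7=-7.43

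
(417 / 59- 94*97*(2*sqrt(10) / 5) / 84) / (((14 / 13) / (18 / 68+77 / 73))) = 17753775 / 2050132- 38819885*sqrt(10) / 729708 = -159.57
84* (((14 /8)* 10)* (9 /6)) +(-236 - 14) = 1955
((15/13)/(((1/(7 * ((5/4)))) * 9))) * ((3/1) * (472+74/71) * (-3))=-8816325/1846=-4775.91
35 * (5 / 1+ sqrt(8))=70 * sqrt(2)+ 175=273.99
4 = 4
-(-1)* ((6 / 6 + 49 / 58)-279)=-16075 / 58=-277.16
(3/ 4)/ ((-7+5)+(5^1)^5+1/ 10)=15/ 62462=0.00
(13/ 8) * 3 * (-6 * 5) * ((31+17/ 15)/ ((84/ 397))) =-1243801/ 56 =-22210.73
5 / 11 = 0.45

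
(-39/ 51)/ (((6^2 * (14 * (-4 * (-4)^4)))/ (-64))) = -13/ 137088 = -0.00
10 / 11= 0.91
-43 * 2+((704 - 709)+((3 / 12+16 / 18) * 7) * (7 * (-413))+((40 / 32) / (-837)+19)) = -23119.70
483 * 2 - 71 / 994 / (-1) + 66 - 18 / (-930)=2239637 / 2170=1032.09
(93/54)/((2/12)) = 31/3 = 10.33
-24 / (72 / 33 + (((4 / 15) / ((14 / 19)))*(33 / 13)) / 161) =-10.97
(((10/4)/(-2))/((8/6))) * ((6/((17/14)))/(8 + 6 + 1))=-21/68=-0.31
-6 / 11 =-0.55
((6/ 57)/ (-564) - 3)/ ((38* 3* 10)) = -3215/ 1221624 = -0.00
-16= -16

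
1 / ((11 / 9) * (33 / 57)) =171 / 121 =1.41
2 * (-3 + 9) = 12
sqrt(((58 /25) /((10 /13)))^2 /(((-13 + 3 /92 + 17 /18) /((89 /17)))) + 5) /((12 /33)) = sqrt(465009396898145) /7692500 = 2.80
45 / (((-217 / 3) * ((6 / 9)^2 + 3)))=-1215 / 6727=-0.18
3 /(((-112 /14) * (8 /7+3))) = -21 /232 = -0.09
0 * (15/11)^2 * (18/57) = 0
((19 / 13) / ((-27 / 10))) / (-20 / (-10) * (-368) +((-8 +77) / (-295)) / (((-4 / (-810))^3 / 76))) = 22420 / 6113741033673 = 0.00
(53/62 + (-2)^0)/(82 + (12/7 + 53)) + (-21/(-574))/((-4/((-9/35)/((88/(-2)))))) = 18409981/1362308640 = 0.01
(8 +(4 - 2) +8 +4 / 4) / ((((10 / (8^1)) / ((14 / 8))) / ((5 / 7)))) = 19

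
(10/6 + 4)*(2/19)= 34/57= 0.60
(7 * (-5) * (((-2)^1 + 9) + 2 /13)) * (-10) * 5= 162750 /13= 12519.23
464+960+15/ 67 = 95423/ 67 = 1424.22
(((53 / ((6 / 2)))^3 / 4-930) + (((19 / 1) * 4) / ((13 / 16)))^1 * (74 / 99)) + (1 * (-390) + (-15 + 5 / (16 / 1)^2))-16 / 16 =111125545 / 988416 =112.43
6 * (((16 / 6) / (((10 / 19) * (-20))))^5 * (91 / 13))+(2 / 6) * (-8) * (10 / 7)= -21336407702 / 5537109375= -3.85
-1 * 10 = -10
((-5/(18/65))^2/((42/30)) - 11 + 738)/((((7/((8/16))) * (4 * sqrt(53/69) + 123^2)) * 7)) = 84167843143/130009436200392 - 2176961 * sqrt(3657)/877563694352646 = 0.00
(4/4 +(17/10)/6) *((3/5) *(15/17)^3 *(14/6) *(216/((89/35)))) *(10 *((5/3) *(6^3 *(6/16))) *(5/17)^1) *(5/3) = 515721937500/7433369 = 69379.30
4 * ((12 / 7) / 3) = 16 / 7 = 2.29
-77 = -77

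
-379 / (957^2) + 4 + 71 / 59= 281143282 / 54035091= 5.20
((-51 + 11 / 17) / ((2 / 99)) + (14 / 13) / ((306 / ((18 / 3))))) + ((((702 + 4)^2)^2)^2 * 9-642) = 368293154162116947623057732 / 663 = 555494953487355878767809.50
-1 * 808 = -808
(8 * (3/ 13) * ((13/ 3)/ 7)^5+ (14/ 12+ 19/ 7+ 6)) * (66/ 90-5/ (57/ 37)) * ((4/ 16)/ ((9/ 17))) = -83257030783/ 6983812710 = -11.92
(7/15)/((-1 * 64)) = -0.01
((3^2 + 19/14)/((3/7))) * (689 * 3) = 99905/2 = 49952.50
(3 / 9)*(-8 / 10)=-4 / 15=-0.27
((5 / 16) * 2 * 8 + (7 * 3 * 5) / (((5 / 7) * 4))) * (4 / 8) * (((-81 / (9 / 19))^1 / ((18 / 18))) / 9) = -3173 / 8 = -396.62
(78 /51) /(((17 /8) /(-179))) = -37232 /289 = -128.83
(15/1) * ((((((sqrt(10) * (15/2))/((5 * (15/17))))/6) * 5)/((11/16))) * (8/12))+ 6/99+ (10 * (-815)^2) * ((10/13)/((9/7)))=680 * sqrt(10)/33+ 5114532578/1287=3974060.95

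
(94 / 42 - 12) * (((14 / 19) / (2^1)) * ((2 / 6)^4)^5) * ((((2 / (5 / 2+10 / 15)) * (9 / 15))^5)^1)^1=-0.00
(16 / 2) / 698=0.01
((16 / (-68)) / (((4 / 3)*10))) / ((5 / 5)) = -3 / 170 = -0.02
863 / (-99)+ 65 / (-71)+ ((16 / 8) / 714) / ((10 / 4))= -9.63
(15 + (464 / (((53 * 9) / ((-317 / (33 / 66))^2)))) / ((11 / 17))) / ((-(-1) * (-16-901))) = -3170707633 / 4811499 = -658.99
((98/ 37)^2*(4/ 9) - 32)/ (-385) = 355856/ 4743585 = 0.08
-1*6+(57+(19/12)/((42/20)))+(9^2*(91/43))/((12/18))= 836761/2709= 308.88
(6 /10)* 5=3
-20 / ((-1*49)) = 20 / 49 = 0.41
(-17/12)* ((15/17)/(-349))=5/1396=0.00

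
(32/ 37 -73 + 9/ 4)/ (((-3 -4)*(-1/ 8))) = -20686/ 259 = -79.87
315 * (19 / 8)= 748.12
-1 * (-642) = 642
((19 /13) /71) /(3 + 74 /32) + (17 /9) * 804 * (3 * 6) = 2144646184 /78455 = 27336.00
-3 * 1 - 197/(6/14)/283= -3926/849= -4.62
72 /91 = 0.79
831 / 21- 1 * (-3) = 298 / 7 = 42.57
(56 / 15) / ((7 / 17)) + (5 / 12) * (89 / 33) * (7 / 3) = 69431 / 5940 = 11.69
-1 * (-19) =19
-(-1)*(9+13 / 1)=22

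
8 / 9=0.89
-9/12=-3/4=-0.75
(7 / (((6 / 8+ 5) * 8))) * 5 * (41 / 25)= 287 / 230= 1.25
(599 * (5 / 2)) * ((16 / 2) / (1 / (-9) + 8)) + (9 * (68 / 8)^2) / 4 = 1909791 / 1136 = 1681.15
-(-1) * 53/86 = 53/86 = 0.62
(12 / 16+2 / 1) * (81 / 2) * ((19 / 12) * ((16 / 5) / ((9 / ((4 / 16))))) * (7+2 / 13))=58311 / 520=112.14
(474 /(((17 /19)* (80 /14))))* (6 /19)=4977 /170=29.28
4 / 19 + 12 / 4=61 / 19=3.21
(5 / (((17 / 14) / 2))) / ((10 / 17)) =14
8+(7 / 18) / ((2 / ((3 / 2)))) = 199 / 24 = 8.29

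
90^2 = 8100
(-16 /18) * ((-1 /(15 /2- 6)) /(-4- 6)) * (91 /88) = -91 /1485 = -0.06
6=6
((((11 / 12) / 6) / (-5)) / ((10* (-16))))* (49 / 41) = 539 / 2361600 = 0.00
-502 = -502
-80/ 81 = -0.99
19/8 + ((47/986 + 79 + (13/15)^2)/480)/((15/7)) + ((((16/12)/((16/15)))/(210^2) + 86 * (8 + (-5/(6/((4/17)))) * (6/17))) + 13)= 928072274715829/1330567560000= 697.50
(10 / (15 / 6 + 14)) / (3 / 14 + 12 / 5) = 1400 / 6039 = 0.23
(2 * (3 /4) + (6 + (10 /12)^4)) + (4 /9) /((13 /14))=142549 /16848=8.46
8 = 8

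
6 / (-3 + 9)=1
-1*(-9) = 9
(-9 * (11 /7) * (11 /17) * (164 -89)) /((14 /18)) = -735075 /833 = -882.44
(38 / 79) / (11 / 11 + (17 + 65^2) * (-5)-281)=-19 / 848855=-0.00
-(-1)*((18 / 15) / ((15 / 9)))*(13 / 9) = 26 / 25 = 1.04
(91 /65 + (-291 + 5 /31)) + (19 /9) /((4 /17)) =-1565003 /5580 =-280.47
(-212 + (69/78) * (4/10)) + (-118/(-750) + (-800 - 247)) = -6135133/4875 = -1258.49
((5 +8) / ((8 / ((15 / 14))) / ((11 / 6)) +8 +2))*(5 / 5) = 715 / 774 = 0.92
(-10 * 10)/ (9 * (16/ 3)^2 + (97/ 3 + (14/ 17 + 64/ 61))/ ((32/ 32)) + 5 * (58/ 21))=-725900/ 2206849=-0.33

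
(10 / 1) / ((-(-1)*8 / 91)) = 455 / 4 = 113.75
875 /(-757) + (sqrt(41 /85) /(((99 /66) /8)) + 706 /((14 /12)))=16 * sqrt(3485) /255 + 3200527 /5299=607.69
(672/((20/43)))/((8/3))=2709/5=541.80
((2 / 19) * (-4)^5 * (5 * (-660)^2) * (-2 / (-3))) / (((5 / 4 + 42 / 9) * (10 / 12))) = -42821222400 / 1349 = -31742937.29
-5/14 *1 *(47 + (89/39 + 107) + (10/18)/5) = -6535/117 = -55.85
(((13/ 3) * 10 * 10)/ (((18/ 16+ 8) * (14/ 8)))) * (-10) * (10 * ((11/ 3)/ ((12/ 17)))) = -194480000/ 13797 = -14095.82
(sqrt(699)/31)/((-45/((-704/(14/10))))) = 704 *sqrt(699)/1953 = 9.53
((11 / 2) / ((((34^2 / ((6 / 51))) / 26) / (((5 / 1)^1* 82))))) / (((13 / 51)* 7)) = 6765 / 2023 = 3.34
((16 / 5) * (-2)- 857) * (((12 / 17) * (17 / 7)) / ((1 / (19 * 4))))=-3937104 / 35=-112488.69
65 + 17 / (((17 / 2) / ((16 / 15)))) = 1007 / 15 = 67.13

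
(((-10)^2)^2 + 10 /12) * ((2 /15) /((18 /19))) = 228019 /162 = 1407.52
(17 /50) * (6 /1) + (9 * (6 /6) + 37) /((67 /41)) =50567 /1675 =30.19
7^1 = 7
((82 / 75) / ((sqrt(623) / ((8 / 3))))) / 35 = 656 * sqrt(623) / 4906125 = 0.00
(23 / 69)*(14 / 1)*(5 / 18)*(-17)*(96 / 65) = -3808 / 117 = -32.55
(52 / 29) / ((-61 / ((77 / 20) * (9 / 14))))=-1287 / 17690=-0.07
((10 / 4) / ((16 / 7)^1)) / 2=35 / 64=0.55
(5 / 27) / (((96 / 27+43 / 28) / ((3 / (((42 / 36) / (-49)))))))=-5880 / 1283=-4.58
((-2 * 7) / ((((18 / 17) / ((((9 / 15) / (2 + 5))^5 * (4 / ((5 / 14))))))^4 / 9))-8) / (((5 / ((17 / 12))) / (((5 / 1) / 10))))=-4810604194940984683747439222087 / 4244650760242044925689697265625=-1.13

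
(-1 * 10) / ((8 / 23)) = -115 / 4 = -28.75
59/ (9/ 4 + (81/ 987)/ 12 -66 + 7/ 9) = -349398/ 372881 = -0.94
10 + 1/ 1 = 11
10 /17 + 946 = 16092 /17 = 946.59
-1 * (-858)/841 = 858/841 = 1.02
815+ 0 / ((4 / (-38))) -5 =810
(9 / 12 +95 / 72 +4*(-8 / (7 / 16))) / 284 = -35821 / 143136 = -0.25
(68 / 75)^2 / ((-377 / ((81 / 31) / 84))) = -3468 / 51130625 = -0.00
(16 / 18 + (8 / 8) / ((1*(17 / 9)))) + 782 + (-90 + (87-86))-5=105481 / 153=689.42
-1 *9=-9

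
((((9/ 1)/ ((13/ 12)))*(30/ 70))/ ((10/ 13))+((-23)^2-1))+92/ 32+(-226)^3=-3231939339/ 280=-11542640.50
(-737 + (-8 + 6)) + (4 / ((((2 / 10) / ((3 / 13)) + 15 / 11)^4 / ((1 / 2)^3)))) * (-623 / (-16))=-433234506393473 / 586869112832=-738.21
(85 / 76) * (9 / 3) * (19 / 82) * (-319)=-81345 / 328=-248.00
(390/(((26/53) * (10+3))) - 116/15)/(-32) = -10417/6240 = -1.67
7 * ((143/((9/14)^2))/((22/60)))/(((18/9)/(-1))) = -89180/27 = -3302.96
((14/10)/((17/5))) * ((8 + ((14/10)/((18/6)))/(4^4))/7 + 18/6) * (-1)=-1.71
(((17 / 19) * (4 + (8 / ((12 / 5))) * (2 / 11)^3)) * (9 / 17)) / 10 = 24078 / 126445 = 0.19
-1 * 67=-67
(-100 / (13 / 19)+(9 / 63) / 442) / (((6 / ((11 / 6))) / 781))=-1294947203 / 37128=-34877.91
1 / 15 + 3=46 / 15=3.07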